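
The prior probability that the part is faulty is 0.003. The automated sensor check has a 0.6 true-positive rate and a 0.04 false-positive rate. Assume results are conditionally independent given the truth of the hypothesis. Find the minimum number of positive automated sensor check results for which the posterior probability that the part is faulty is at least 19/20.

4

Prior odds: 0.003 ÷ 0.997 = 3/997.
Likelihood ratio of a positive result = 0.6/0.04 = 15.
Target odds: 0.95 ÷ 0.05 = 19.
Require 15ⁿ ≥ 19 ÷ (3/997) = 18943/3.
15³ = 3375 falls short of 18943/3 but 15⁴ = 50625 reaches it, so n = 4.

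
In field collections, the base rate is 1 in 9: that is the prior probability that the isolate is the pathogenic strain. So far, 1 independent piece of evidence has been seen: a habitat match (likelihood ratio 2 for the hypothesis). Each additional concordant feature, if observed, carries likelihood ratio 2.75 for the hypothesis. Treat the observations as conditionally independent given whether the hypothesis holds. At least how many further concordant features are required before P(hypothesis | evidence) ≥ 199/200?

Prior odds = (1/9)/(8/9) = 0.125.
Bayes factor of the evidence already in hand = 2.
Odds after that evidence = 0.125 × 2 = 0.25.
Target odds = 0.995/0.005 = 199.
Need 2.75ⁿ ≥ 199 ÷ 0.25 = 796.
2.75⁶ = 1771561/4096 falls short of 796 but 2.75⁷ = 19487171/16384 reaches it, so n = 7.

7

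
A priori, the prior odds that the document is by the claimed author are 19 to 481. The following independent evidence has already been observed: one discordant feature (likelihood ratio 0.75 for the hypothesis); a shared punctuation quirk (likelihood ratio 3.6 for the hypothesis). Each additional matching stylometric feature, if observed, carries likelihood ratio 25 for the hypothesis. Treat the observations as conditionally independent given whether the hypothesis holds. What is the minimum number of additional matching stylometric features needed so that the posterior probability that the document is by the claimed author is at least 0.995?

3

Prior odds = 19/481.
Combined Bayes factor of the evidence already in hand = 0.75 × 3.6 = 2.7.
Odds after that evidence = (19/481) × 2.7 = 513/4810.
Target odds = 0.995/0.005 = 199.
Need 25ⁿ ≥ 199 ÷ (513/4810) = 957190/513.
25² = 625 falls short of 957190/513 but 25³ = 15625 reaches it, so n = 3.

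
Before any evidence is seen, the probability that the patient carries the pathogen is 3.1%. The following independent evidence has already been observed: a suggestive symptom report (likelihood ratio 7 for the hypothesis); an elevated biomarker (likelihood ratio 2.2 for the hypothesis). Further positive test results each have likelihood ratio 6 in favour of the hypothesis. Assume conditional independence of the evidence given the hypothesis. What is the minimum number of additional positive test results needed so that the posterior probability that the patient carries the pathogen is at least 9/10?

Prior odds = 0.031/0.969 = 31/969.
Combined Bayes factor of the evidence already in hand = 7 × 2.2 = 15.4.
Odds after that evidence = (31/969) × 15.4 = 2387/4845.
Target odds = 0.9/0.1 = 9.
Need 6ⁿ ≥ 9 ÷ (2387/4845) = 43605/2387.
6¹ = 6 falls short of 43605/2387 but 6² = 36 reaches it, so n = 2.

2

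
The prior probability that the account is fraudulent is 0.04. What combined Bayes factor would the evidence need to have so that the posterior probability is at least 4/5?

Prior odds = 0.04/0.96 = 1/24.
Target odds = 0.8/0.2 = 4.
Required Bayes factor = 4 ÷ (1/24) = 96.

96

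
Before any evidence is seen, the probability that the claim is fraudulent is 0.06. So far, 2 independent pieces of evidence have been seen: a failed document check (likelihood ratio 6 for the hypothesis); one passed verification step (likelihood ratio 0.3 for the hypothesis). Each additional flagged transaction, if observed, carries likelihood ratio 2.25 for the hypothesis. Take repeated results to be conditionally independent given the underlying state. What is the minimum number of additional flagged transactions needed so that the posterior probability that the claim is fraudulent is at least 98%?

Prior odds = 0.06/0.94 = 3/47.
Combined Bayes factor of the evidence already in hand = 6 × 0.3 = 1.8.
Odds after that evidence = (3/47) × 1.8 = 27/235.
Target odds = 0.98/0.02 = 49.
Need 2.25ⁿ ≥ 49 ÷ (27/235) = 11515/27.
2.25⁷ = 4782969/16384 falls short of 11515/27 but 2.25⁸ = 43046721/65536 reaches it, so n = 8.

8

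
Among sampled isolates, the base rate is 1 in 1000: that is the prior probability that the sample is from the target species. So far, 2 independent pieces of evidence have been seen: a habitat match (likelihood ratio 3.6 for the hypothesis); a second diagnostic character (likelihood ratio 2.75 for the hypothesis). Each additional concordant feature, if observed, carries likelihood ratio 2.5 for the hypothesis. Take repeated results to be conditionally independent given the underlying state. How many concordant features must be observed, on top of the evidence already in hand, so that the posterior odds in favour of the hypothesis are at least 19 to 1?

9

Prior odds = 0.001/0.999 = 1/999.
Combined Bayes factor of the evidence already in hand = 3.6 × 2.75 = 9.9.
Odds after that evidence = (1/999) × 9.9 = 11/1110.
Target odds = 19.
Need 2.5ⁿ ≥ 19 ÷ (11/1110) = 21090/11.
2.5⁸ = 390625/256 falls short of 21090/11 but 2.5⁹ = 1953125/512 reaches it, so n = 9.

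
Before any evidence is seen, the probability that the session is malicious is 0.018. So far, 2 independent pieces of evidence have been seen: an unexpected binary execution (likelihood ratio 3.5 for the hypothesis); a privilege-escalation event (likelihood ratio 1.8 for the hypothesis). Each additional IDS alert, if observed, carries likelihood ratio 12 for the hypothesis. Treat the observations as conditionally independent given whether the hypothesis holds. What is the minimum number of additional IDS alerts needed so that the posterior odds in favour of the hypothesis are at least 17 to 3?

Prior odds = 0.018/0.982 = 9/491.
Combined Bayes factor of the evidence already in hand = 3.5 × 1.8 = 6.3.
Odds after that evidence = (9/491) × 6.3 = 567/4910.
Target odds = 17/3.
Need 12ⁿ ≥ 17/3 ÷ (567/4910) = 83470/1701.
12¹ = 12 falls short of 83470/1701 but 12² = 144 reaches it, so n = 2.

2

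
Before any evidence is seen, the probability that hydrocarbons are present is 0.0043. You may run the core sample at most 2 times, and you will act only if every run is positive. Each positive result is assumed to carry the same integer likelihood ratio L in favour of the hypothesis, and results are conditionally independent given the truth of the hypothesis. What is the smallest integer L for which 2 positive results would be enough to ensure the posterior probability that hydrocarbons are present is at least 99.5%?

215

Prior odds = 0.0043/0.9957 = 43/9957.
Target odds = 0.995/0.005 = 199.
Need L² ≥ 199 ÷ (43/9957) = 1981443/43.
214² = 45796 < 1981443/43 ≤ 46225 = 215², so L = 215.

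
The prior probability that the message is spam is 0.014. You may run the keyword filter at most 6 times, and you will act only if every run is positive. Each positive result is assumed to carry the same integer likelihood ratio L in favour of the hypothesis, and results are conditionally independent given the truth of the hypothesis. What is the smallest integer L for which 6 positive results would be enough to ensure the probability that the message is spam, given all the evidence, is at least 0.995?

5

Prior odds = 0.014/0.986 = 7/493.
Target odds = 0.995/0.005 = 199.
Need L⁶ ≥ 199 ÷ (7/493) = 98107/7.
4⁶ = 4096 < 98107/7 ≤ 15625 = 5⁶, so L = 5.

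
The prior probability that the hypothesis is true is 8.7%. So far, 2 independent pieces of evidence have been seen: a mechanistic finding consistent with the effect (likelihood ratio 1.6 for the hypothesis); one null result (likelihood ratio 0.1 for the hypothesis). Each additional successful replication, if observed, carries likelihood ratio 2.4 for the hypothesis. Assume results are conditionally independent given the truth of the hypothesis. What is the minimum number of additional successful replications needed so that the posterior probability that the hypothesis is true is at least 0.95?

Prior odds = 0.087/0.913 = 87/913.
Combined Bayes factor of the evidence already in hand = 1.6 × 0.1 = 0.16.
Odds after that evidence = (87/913) × 0.16 = 348/22825.
Target odds = 0.95/0.05 = 19.
Need 2.4ⁿ ≥ 19 ÷ (348/22825) = 433675/348.
2.4⁸ = 429981696/390625 falls short of 433675/348 but 2.4⁹ ≈2641.81 reaches it, so n = 9.

9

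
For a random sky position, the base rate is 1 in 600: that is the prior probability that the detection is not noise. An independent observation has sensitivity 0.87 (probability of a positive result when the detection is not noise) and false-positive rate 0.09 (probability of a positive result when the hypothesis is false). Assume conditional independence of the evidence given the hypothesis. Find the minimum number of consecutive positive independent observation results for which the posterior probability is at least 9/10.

4

Prior odds = (1/600)/(599/600) = 1/599.
Likelihood ratio of a positive result = 0.87/0.09 = 29/3.
Target posterior odds = 0.9/0.1 = 9.
Need (1/599) × (29/3)ⁿ ≥ 9, i.e. (29/3)ⁿ ≥ 5391.
(29/3)³ = 24389/27 falls short of 5391 but (29/3)⁴ = 707281/81 reaches it, so n = 4.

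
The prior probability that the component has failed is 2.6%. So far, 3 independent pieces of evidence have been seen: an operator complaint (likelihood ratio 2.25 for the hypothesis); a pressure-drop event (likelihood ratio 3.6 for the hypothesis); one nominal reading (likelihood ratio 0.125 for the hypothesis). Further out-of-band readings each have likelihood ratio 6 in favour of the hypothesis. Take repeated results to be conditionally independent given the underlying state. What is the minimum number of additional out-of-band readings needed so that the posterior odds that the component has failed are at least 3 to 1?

3

Prior odds = 0.026/0.974 = 13/487.
Combined Bayes factor of the evidence already in hand = 2.25 × 3.6 × 0.125 = 1.0125.
Odds after that evidence = (13/487) × 1.0125 = 1053/38960.
Target odds = 3.
Need 6ⁿ ≥ 3 ÷ (1053/38960) = 38960/351.
6² = 36 falls short of 38960/351 but 6³ = 216 reaches it, so n = 3.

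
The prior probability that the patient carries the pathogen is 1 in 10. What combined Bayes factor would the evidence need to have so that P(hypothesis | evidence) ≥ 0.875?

Prior odds = 0.1/0.9 = 1/9.
Target odds = 0.875/0.125 = 7.
Required Bayes factor = 7 ÷ (1/9) = 63.

63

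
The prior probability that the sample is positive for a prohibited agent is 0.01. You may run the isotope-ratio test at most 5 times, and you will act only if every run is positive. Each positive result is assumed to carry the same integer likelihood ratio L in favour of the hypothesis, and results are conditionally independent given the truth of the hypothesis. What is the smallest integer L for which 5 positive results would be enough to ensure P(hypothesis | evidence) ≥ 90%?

4

Prior odds = 0.01/0.99 = 1/99.
Target odds = 0.9/0.1 = 9.
Need L⁵ ≥ 9 ÷ (1/99) = 891.
3⁵ = 243 < 891 ≤ 1024 = 4⁵, so L = 4.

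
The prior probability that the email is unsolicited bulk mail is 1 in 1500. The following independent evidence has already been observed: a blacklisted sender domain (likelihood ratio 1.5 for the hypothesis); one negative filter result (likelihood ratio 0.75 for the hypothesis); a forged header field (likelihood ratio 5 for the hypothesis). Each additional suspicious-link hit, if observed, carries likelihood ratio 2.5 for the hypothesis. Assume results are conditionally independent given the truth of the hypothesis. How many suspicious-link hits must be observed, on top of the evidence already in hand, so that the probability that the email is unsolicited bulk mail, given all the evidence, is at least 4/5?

8

Prior odds = (1/1500)/(1499/1500) = 1/1499.
Combined Bayes factor of the evidence already in hand = 1.5 × 0.75 × 5 = 5.625.
Odds after that evidence = (1/1499) × 5.625 = 45/11992.
Target odds = 0.8/0.2 = 4.
Need 2.5ⁿ ≥ 4 ÷ (45/11992) = 47968/45.
2.5⁷ = 610.3515625 falls short of 47968/45 but 2.5⁸ = 390625/256 reaches it, so n = 8.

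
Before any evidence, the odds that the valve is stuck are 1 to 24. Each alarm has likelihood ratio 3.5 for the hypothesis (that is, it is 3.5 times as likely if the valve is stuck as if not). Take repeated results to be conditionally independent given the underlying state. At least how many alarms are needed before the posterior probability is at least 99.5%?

7

Prior odds = 1/24.
Likelihood ratio per alarm = 3.5.
Target odds: 0.995 ÷ 0.005 = 199.
Need (1/24) × 3.5ⁿ ≥ 199, i.e. 3.5ⁿ ≥ 4776.
3.5⁶ = 1838.265625 falls short of 4776 but 3.5⁷ = 823543/128 reaches it, so n = 7.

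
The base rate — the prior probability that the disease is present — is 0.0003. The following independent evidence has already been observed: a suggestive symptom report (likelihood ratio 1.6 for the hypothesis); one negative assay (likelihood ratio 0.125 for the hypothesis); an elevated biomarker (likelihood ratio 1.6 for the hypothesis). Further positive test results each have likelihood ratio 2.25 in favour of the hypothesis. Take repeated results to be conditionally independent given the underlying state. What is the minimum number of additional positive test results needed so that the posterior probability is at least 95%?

16

Prior odds = 0.0003/0.9997 = 3/9997.
Combined Bayes factor of the evidence already in hand = 1.6 × 0.125 × 1.6 = 0.32.
Odds after that evidence = (3/9997) × 0.32 = 24/249925.
Target odds = 0.95/0.05 = 19.
Need 2.25ⁿ ≥ 19 ÷ (24/249925) = 4748575/24.
2.25¹⁵ ≈191751 falls short of 4748575/24 but 2.25¹⁶ ≈431440 reaches it, so n = 16.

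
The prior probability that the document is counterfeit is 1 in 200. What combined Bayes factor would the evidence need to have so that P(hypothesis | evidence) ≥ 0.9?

1791

Prior odds = 0.005/0.995 = 1/199.
Target odds = 0.9/0.1 = 9.
Required Bayes factor = 9 ÷ (1/199) = 1791.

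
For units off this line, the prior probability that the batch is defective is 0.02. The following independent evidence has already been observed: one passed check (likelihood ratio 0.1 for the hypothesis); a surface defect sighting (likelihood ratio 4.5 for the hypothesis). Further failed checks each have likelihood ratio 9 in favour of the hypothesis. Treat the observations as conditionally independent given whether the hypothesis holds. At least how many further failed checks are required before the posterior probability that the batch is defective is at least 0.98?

Prior odds = 0.02/0.98 = 1/49.
Combined Bayes factor of the evidence already in hand = 0.1 × 4.5 = 0.45.
Odds after that evidence = (1/49) × 0.45 = 9/980.
Target odds = 0.98/0.02 = 49.
Need 9ⁿ ≥ 49 ÷ (9/980) = 48020/9.
9³ = 729 falls short of 48020/9 but 9⁴ = 6561 reaches it, so n = 4.

4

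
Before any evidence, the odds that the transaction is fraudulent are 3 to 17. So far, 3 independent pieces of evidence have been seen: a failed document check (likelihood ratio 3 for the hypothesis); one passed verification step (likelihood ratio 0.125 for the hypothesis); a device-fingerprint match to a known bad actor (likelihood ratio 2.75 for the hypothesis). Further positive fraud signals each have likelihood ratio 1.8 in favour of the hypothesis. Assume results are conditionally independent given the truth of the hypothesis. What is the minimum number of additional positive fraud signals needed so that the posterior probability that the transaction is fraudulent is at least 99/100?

11

Prior odds = 3/17.
Combined Bayes factor of the evidence already in hand = 3 × 0.125 × 2.75 = 1.03125.
Odds after that evidence = (3/17) × 1.03125 = 99/544.
Target odds = 0.99/0.01 = 99.
Need 1.8ⁿ ≥ 99 ÷ (99/544) = 544.
1.8¹⁰ ≈357.047 falls short of 544 but 1.8¹¹ ≈642.684 reaches it, so n = 11.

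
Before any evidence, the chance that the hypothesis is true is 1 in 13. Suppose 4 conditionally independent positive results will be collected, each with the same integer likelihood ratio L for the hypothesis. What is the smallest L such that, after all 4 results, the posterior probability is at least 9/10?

Prior odds = (1/13)/(12/13) = 1/12.
Target odds = 0.9/0.1 = 9.
Need L⁴ ≥ 9 ÷ (1/12) = 108.
3⁴ = 81 < 108 ≤ 256 = 4⁴, so L = 4.

4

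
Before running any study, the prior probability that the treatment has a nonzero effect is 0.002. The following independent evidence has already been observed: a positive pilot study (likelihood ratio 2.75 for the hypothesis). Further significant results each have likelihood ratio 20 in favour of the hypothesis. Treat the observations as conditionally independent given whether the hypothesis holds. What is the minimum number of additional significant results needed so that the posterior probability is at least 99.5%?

4

Prior odds = 0.002/0.998 = 1/499.
Bayes factor of the evidence already in hand = 2.75.
Odds after that evidence = (1/499) × 2.75 = 11/1996.
Target odds = 0.995/0.005 = 199.
Need 20ⁿ ≥ 199 ÷ (11/1996) = 397204/11.
20³ = 8000 falls short of 397204/11 but 20⁴ = 160000 reaches it, so n = 4.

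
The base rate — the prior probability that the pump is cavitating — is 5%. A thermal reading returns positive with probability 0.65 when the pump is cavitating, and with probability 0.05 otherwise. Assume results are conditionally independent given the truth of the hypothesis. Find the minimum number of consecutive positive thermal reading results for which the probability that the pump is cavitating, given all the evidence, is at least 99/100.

Prior odds = 0.05/0.95 = 1/19.
Likelihood ratio of a positive result = 0.65/0.05 = 13.
Target posterior odds = 0.99/0.01 = 99.
Require 13ⁿ ≥ 99 ÷ (1/19) = 1881.
13² = 169 falls short of 1881 but 13³ = 2197 reaches it, so n = 3.

3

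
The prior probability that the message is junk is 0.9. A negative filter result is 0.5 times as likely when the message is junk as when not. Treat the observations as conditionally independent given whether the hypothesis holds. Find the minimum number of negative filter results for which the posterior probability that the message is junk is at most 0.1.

7

Prior odds: 0.9 ÷ 0.1 = 9.
Likelihood ratio per negative filter result = 0.5.
Target odds: 0.1 ÷ 0.9 = 1/9.
Need 9 × 0.5ⁿ ≤ 1/9, i.e. 0.5ⁿ ≤ 1/81.
0.5⁶ = 0.015625 is still above 1/81 but 0.5⁷ = 0.0078125 is at or below it, so n = 7.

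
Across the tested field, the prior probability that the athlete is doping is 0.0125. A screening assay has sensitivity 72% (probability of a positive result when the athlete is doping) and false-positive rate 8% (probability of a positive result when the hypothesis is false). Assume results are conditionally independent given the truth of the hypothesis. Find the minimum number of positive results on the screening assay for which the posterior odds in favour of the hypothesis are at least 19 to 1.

4

Prior odds: 0.0125 ÷ 0.9875 = 1/79.
Likelihood ratio of a positive result = 0.72/0.08 = 9.
Target odds = 19.
Require 9ⁿ ≥ 19 ÷ (1/79) = 1501.
9³ = 729 falls short of 1501 but 9⁴ = 6561 reaches it, so n = 4.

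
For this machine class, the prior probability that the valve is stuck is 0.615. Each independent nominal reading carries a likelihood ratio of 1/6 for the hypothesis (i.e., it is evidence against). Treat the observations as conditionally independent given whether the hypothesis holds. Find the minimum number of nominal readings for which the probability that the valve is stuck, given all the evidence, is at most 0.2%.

4

Prior odds = 0.615/0.385 = 123/77.
Likelihood ratio per nominal reading = 1/6.
Target posterior odds = 0.002/0.998 = 1/499.
Need (123/77) × (1/6)ⁿ ≤ 1/499, i.e. (1/6)ⁿ ≤ 77/61377.
(1/6)³ = 1/216 is still above 77/61377 but (1/6)⁴ = 1/1296 is at or below it, so n = 4.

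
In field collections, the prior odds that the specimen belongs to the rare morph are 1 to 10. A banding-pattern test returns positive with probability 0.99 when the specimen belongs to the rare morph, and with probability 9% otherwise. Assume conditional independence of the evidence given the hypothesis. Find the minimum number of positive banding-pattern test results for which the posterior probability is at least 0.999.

Prior odds = 0.1.
Likelihood ratio of a positive result = 0.99/0.09 = 11.
Target posterior odds = 0.999/0.001 = 999.
Need 0.1 × 11ⁿ ≥ 999, i.e. 11ⁿ ≥ 9990.
11³ = 1331 falls short of 9990 but 11⁴ = 14641 reaches it, so n = 4.

4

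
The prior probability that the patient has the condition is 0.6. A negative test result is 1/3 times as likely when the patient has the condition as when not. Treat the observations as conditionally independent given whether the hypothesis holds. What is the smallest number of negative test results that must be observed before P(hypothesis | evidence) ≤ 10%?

Prior odds = 0.6/0.4 = 1.5.
Likelihood ratio per negative test result = 1/3.
Target posterior odds = 0.1/0.9 = 1/9.
Require (1/3)ⁿ ≤ 1/9 ÷ 1.5 = 2/27.
(1/3)² = 1/9 is still above 2/27 but (1/3)³ = 1/27 is at or below it, so n = 3.

3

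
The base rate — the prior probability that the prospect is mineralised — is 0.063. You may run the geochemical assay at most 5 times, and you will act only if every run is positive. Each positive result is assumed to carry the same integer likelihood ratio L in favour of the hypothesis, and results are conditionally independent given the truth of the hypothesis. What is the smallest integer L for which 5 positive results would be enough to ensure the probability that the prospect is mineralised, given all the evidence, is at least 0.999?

7

Prior odds = 0.063/0.937 = 63/937.
Target odds = 0.999/0.001 = 999.
Need L⁵ ≥ 999 ÷ (63/937) = 104007/7.
6⁵ = 7776 < 104007/7 ≤ 16807 = 7⁵, so L = 7.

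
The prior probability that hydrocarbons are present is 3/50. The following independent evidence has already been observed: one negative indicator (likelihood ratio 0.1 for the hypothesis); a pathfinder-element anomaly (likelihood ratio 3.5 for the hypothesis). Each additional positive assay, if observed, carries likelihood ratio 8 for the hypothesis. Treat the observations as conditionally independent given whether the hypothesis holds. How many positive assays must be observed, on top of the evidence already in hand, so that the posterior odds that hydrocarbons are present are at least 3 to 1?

3

Prior odds = 0.06/0.94 = 3/47.
Combined Bayes factor of the evidence already in hand = 0.1 × 3.5 = 0.35.
Odds after that evidence = (3/47) × 0.35 = 21/940.
Target odds = 3.
Need 8ⁿ ≥ 3 ÷ (21/940) = 940/7.
8² = 64 falls short of 940/7 but 8³ = 512 reaches it, so n = 3.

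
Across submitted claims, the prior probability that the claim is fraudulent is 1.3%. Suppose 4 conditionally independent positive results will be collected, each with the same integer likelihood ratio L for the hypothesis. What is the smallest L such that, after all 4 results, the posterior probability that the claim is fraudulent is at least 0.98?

8

Prior odds = 0.013/0.987 = 13/987.
Target odds = 0.98/0.02 = 49.
Need L⁴ ≥ 49 ÷ (13/987) = 48363/13.
7⁴ = 2401 < 48363/13 ≤ 4096 = 8⁴, so L = 8.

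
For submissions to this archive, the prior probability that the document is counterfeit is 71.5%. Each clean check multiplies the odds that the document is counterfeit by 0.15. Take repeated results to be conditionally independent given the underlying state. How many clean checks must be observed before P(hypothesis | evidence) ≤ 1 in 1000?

5

Prior odds: 0.715 ÷ 0.285 = 143/57.
Likelihood ratio per clean check = 0.15.
Target odds: 0.001 ÷ 0.999 = 1/999.
Need (143/57) × 0.15ⁿ ≤ 1/999, i.e. 0.15ⁿ ≤ 19/47619.
0.15⁴ = 81/160000 is still above 19/47619 but 0.15⁵ = 243/3200000 is at or below it, so n = 5.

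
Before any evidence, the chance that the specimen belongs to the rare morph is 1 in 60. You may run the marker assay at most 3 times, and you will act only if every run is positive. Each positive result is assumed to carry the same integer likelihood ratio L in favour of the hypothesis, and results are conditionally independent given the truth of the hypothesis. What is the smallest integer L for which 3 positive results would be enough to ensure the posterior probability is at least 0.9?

9

Prior odds = (1/60)/(59/60) = 1/59.
Target odds = 0.9/0.1 = 9.
Need L³ ≥ 9 ÷ (1/59) = 531.
8³ = 512 < 531 ≤ 729 = 9³, so L = 9.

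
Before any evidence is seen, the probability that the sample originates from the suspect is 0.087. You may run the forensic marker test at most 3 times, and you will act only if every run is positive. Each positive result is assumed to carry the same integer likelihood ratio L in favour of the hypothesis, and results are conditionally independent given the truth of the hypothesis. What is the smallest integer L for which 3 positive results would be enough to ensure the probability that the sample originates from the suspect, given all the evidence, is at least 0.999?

22

Prior odds = 0.087/0.913 = 87/913.
Target odds = 0.999/0.001 = 999.
Need L³ ≥ 999 ÷ (87/913) = 304029/29.
21³ = 9261 < 304029/29 ≤ 10648 = 22³, so L = 22.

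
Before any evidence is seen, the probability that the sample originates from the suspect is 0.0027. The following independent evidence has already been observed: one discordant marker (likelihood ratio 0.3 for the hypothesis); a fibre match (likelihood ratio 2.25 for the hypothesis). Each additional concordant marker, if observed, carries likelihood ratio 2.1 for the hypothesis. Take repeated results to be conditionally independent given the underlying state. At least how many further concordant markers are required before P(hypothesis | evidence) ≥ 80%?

Prior odds = 0.0027/0.9973 = 27/9973.
Combined Bayes factor of the evidence already in hand = 0.3 × 2.25 = 0.675.
Odds after that evidence = (27/9973) × 0.675 = 729/398920.
Target odds = 0.8/0.2 = 4.
Need 2.1ⁿ ≥ 4 ÷ (729/398920) = 1595680/729.
2.1¹⁰ ≈1667.99 falls short of 1595680/729 but 2.1¹¹ ≈3502.78 reaches it, so n = 11.

11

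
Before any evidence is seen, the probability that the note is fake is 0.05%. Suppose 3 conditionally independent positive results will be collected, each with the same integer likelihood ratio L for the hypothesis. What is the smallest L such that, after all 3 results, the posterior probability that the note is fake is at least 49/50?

Prior odds = 0.0005/0.9995 = 1/1999.
Target odds = 0.98/0.02 = 49.
Need L³ ≥ 49 ÷ (1/1999) = 97951.
46³ = 97336 < 97951 ≤ 103823 = 47³, so L = 47.

47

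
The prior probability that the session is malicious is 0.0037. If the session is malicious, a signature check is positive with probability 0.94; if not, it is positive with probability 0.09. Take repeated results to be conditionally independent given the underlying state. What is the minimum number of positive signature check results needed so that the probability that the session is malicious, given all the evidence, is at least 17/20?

4

Prior odds = 0.0037/0.9963 = 37/9963.
Likelihood ratio of a positive = 0.94/0.09 = 94/9.
Target odds: 0.85 ÷ 0.15 = 17/3.
Require (94/9)ⁿ ≥ 17/3 ÷ (37/9963) = 56457/37.
(94/9)³ = 830584/729 falls short of 56457/37 but (94/9)⁴ = 78074896/6561 reaches it, so n = 4.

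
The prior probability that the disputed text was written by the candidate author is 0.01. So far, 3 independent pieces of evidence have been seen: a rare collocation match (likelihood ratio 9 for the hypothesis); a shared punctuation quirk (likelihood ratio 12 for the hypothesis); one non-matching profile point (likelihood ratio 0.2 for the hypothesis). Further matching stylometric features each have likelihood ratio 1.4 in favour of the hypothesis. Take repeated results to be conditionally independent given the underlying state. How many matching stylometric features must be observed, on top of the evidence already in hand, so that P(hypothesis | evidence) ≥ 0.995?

21

Prior odds = 0.01/0.99 = 1/99.
Combined Bayes factor of the evidence already in hand = 9 × 12 × 0.2 = 21.6.
Odds after that evidence = (1/99) × 21.6 = 12/55.
Target odds = 0.995/0.005 = 199.
Need 1.4ⁿ ≥ 199 ÷ (12/55) = 10945/12.
1.4²⁰ ≈836.683 falls short of 10945/12 but 1.4²¹ ≈1171.36 reaches it, so n = 21.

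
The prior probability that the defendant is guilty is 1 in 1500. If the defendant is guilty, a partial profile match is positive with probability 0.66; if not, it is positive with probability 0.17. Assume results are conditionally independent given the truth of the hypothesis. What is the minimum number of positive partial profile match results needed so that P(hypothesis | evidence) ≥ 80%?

7

Prior odds = (1/1500)/(1499/1500) = 1/1499.
Likelihood ratio of a positive = 0.66/0.17 = 66/17.
Target odds: 0.8 ÷ 0.2 = 4.
Require (66/17)ⁿ ≥ 4 ÷ (1/1499) = 5996.
(66/17)⁶ ≈3424.29 falls short of 5996 but (66/17)⁷ ≈13294.3 reaches it, so n = 7.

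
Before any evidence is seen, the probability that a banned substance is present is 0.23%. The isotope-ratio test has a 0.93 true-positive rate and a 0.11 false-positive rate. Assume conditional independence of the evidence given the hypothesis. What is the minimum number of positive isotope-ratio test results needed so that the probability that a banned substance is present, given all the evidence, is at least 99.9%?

Prior odds: 0.0023 ÷ 0.9977 = 23/9977.
Likelihood ratio of a positive result = 0.93/0.11 = 93/11.
Target posterior odds = 0.999/0.001 = 999.
Require (93/11)ⁿ ≥ 999 ÷ (23/9977) = 9967023/23.
(93/11)⁶ ≈365209 falls short of 9967023/23 but (93/11)⁷ ≈3.08768e+06 reaches it, so n = 7.

7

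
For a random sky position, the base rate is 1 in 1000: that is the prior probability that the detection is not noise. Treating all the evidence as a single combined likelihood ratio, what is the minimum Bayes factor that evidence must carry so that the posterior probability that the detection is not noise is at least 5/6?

Prior odds = 0.001/0.999 = 1/999.
Target odds = (5/6)/(1/6) = 5.
Required Bayes factor = 5 ÷ (1/999) = 4995.

4995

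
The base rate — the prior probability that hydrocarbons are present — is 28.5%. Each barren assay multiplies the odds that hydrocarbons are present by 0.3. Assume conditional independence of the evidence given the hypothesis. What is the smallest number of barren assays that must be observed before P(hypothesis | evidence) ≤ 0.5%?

4

Prior odds: 0.285 ÷ 0.715 = 57/143.
Likelihood ratio per barren assay = 0.3.
Target posterior odds = 0.005/0.995 = 1/199.
Require 0.3ⁿ ≤ 1/199 ÷ (57/143) = 143/11343.
0.3³ = 0.027 is still above 143/11343 but 0.3⁴ = 0.0081 is at or below it, so n = 4.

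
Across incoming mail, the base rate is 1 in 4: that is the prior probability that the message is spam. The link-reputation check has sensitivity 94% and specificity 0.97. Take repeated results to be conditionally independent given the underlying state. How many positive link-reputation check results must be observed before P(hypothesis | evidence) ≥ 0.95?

2

Prior odds: 0.25 ÷ 0.75 = 1/3.
False-positive rate = 1 − 0.97 = 0.03; likelihood ratio of a positive = 0.94/0.03 = 94/3.
Target posterior odds = 0.95/0.05 = 19.
Need (1/3) × (94/3)ⁿ ≥ 19, i.e. (94/3)ⁿ ≥ 57.
(94/3)¹ = 94/3 falls short of 57 but (94/3)² = 8836/9 reaches it, so n = 2.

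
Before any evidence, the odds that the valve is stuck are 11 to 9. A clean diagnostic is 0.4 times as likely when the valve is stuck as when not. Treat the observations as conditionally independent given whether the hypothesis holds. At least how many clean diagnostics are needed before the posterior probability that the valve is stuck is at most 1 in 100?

6

Prior odds = 11/9.
Likelihood ratio per clean diagnostic = 0.4.
Target odds: 0.01 ÷ 0.99 = 1/99.
Require 0.4ⁿ ≤ 1/99 ÷ (11/9) = 1/121.
0.4⁵ = 0.01024 is still above 1/121 but 0.4⁶ = 64/15625 is at or below it, so n = 6.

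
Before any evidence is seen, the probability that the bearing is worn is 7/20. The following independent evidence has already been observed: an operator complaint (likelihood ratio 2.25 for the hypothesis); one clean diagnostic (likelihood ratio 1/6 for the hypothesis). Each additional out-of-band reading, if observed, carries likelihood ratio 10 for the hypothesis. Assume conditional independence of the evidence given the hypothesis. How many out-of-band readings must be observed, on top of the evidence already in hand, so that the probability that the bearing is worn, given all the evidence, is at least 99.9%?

Prior odds = 0.35/0.65 = 7/13.
Combined Bayes factor of the evidence already in hand = 2.25 × (1/6) = 0.375.
Odds after that evidence = (7/13) × 0.375 = 21/104.
Target odds = 0.999/0.001 = 999.
Need 10ⁿ ≥ 999 ÷ (21/104) = 34632/7.
10³ = 1000 falls short of 34632/7 but 10⁴ = 10000 reaches it, so n = 4.

4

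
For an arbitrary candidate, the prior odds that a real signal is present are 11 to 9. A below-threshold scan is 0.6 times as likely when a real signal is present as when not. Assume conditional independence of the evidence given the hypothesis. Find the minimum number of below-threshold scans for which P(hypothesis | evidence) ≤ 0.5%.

11

Prior odds = 11/9.
Likelihood ratio per below-threshold scan = 0.6.
Target odds: 0.005 ÷ 0.995 = 1/199.
Require 0.6ⁿ ≤ 1/199 ÷ (11/9) = 9/2189.
0.6¹⁰ = 59049/9765625 is still above 9/2189 but 0.6¹¹ = 177147/48828125 is at or below it, so n = 11.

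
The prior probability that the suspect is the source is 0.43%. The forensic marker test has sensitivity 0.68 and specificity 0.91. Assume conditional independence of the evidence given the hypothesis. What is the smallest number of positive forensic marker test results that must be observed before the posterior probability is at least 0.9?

Prior odds: 0.0043 ÷ 0.9957 = 43/9957.
False-positive rate = 1 − 0.91 = 0.09; likelihood ratio of a positive = 0.68/0.09 = 68/9.
Target odds: 0.9 ÷ 0.1 = 9.
Need (43/9957) × (68/9)ⁿ ≥ 9, i.e. (68/9)ⁿ ≥ 89613/43.
(68/9)³ = 314432/729 falls short of 89613/43 but (68/9)⁴ = 21381376/6561 reaches it, so n = 4.

4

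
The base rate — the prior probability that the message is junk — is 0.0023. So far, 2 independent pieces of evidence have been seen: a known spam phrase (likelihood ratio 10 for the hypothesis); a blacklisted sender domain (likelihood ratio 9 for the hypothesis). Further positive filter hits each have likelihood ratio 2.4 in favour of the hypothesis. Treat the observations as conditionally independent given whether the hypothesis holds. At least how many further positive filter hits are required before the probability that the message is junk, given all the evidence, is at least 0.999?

Prior odds = 0.0023/0.9977 = 23/9977.
Combined Bayes factor of the evidence already in hand = 10 × 9 = 90.
Odds after that evidence = (23/9977) × 90 = 2070/9977.
Target odds = 0.999/0.001 = 999.
Need 2.4ⁿ ≥ 999 ÷ (2070/9977) = 1107447/230.
2.4⁹ ≈2641.81 falls short of 1107447/230 but 2.4¹⁰ ≈6340.34 reaches it, so n = 10.

10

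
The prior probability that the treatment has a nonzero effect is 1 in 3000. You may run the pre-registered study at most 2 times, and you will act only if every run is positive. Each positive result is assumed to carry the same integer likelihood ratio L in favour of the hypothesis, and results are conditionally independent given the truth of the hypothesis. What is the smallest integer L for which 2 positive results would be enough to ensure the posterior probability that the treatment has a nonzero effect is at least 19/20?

239

Prior odds = (1/3000)/(2999/3000) = 1/2999.
Target odds = 0.95/0.05 = 19.
Need L² ≥ 19 ÷ (1/2999) = 56981.
238² = 56644 < 56981 ≤ 57121 = 239², so L = 239.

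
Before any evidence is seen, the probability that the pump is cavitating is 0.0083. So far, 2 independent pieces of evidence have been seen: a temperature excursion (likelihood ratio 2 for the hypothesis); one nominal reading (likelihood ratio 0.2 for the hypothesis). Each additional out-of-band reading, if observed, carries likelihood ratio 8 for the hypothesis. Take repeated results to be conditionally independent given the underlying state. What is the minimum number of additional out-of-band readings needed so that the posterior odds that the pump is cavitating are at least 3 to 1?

4

Prior odds = 0.0083/0.9917 = 83/9917.
Combined Bayes factor of the evidence already in hand = 2 × 0.2 = 0.4.
Odds after that evidence = (83/9917) × 0.4 = 166/49585.
Target odds = 3.
Need 8ⁿ ≥ 3 ÷ (166/49585) = 148755/166.
8³ = 512 falls short of 148755/166 but 8⁴ = 4096 reaches it, so n = 4.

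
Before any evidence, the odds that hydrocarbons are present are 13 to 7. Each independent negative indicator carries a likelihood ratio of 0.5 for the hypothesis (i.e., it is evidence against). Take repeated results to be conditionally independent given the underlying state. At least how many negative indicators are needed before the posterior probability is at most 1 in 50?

7

Prior odds = 13/7.
Likelihood ratio per negative indicator = 0.5.
Target posterior odds = 0.02/0.98 = 1/49.
Need (13/7) × 0.5ⁿ ≤ 1/49, i.e. 0.5ⁿ ≤ 1/91.
0.5⁶ = 0.015625 is still above 1/91 but 0.5⁷ = 0.0078125 is at or below it, so n = 7.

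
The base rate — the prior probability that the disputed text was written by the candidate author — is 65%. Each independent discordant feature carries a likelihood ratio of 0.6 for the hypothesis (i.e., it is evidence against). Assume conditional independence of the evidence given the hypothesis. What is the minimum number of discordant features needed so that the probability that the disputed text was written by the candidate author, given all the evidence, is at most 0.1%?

15

Prior odds = 0.65/0.35 = 13/7.
Likelihood ratio per discordant feature = 0.6.
Target posterior odds = 0.001/0.999 = 1/999.
Need (13/7) × 0.6ⁿ ≤ 1/999, i.e. 0.6ⁿ ≤ 7/12987.
0.6¹⁴ ≈0.000783642 is still above 7/12987 but 0.6¹⁵ ≈0.000470185 is at or below it, so n = 15.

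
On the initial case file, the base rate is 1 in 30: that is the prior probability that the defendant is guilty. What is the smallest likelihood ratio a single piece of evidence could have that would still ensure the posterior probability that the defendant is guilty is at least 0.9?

Prior odds = (1/30)/(29/30) = 1/29.
Target odds = 0.9/0.1 = 9.
Required Bayes factor = 9 ÷ (1/29) = 261.

261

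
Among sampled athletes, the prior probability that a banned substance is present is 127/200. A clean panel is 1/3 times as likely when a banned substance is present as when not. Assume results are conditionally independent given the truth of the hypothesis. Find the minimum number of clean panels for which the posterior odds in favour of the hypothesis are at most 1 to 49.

5

Prior odds: 0.635 ÷ 0.365 = 127/73.
Likelihood ratio per clean panel = 1/3.
Target odds = 1/49.
Need (127/73) × (1/3)ⁿ ≤ 1/49, i.e. (1/3)ⁿ ≤ 73/6223.
(1/3)⁴ = 1/81 is still above 73/6223 but (1/3)⁵ = 1/243 is at or below it, so n = 5.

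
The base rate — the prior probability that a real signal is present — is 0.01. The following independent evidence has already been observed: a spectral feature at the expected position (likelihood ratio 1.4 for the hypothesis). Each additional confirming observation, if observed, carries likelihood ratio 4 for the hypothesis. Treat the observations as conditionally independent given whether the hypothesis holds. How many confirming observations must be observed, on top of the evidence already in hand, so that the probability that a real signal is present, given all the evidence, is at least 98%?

Prior odds = 0.01/0.99 = 1/99.
Bayes factor of the evidence already in hand = 1.4.
Odds after that evidence = (1/99) × 1.4 = 7/495.
Target odds = 0.98/0.02 = 49.
Need 4ⁿ ≥ 49 ÷ (7/495) = 3465.
4⁵ = 1024 falls short of 3465 but 4⁶ = 4096 reaches it, so n = 6.

6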